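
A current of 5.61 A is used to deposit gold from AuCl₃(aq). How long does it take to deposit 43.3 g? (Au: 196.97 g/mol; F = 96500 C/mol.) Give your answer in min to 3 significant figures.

189 min

n(Au) = 43.3 / 196.97 = 0.2198 mol
Au³⁺ + 3e⁻ → Au, so n(e⁻) = 3 × 0.2198 = 0.6594 mol
Q = 0.6594 × 96500 = 63630 C
t = Q / I = 63630 / 5.61 = 11340 s = 189 min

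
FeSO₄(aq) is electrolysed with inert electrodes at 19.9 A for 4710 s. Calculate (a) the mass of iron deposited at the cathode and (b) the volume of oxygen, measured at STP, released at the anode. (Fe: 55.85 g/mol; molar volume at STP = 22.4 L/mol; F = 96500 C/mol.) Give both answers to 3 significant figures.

27.1 g Fe; 5.44 L O₂

Q = 19.9 × 4710 = 93730 C; n(e⁻) = 93730 / 96500 = 0.9713 mol
Cathode: Fe²⁺ + 2e⁻ → Fe → n(Fe) = 0.9713/2 = 0.4857 mol → 27.1 g
Anode: 2H₂O → O₂ + 4H⁺ + 4e⁻ → n(O₂) = 0.9713/4 = 0.2428 mol → 5.44 L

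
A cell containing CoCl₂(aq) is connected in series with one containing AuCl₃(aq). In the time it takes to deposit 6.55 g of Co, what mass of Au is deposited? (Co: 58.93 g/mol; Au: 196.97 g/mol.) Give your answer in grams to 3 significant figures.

14.6 g

n(Co) = 6.55 / 58.93 = 0.1111 mol
Co²⁺ + 2e⁻ → Co, so n(e⁻) = 2 × 0.1111 = 0.2222 mol
Since the cells are in series, n(e⁻) in the Au cell is also 0.2222 mol.
Au³⁺ + 3e⁻ → Au, so n(Au) = 0.2222 / 3 = 0.07407 mol
m(Au) = 0.07407 × 196.97 = 14.6 g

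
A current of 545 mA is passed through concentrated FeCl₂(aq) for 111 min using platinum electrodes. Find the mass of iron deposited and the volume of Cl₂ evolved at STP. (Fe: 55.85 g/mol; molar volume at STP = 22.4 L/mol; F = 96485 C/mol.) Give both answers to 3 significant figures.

1.05 g Fe; 0.421 L Cl₂

Q = 0.545 × 6660 = 3630 C; n(e⁻) = 3630 / 96485 = 0.03762 mol
Cathode: Fe²⁺ + 2e⁻ → Fe → n(Fe) = 0.03762/2 = 0.01881 mol → 1.05 g
Anode: 2Cl⁻ → Cl₂ + 2e⁻ → n(Cl₂) = 0.03762/2 = 0.01881 mol → 0.421 L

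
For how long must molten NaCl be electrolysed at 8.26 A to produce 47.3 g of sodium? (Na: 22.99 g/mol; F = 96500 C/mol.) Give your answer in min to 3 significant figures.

n(Na) = 47.3 / 22.99 = 2.057 mol
Na⁺ + e⁻ → Na, so n(e⁻) = 2.057 mol
Q = 2.057 × 96500 = 1.985×10^5 C
t = Q / I = 1.985×10^5 / 8.26 = 24030 s = 401 min

401 min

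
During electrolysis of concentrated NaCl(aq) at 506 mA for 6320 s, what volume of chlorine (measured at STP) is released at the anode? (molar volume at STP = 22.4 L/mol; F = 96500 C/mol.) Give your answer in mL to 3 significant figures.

371 mL

Charge passed = 0.506 × 6320 = 3198 C
n(e⁻) = 3198 / 96500 = 0.03314 mol
2Cl⁻ → Cl₂ + 2e⁻, so n(Cl₂) = 0.03314 / 2 = 0.01657 mol
V = 0.01657 × 22.4 = 0.3712 L
= 371 mL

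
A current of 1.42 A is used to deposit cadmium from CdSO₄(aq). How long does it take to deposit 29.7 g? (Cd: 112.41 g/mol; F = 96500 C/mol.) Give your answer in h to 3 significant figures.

n(Cd) = 29.7 / 112.41 = 0.2642 mol
Cd²⁺ + 2e⁻ → Cd, so n(e⁻) = 2 × 0.2642 = 0.5284 mol
Q = 0.5284 × 96500 = 50990 C
t = Q / I = 50990 / 1.42 = 35910 s = 9.98 h

9.98 h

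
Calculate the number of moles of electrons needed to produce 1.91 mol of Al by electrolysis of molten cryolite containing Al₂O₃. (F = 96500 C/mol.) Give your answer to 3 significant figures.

5.73 mol

Al³⁺ + 3e⁻ → Al, so n(e⁻) = 3 × 1.91 = 5.730 mol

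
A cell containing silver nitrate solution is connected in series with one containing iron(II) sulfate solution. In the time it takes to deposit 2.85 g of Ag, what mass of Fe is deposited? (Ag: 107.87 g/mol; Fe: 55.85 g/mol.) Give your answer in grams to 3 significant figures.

0.738 g

n(Ag) = 2.85 / 107.87 = 0.02642 mol
Ag⁺ + e⁻ → Ag, so n(e⁻) = 0.02642 mol
In series, the same 0.02642 mol of electrons flows through the second cell.
Fe²⁺ + 2e⁻ → Fe, so n(Fe) = 0.02642 / 2 = 0.01321 mol
m(Fe) = 0.01321 × 55.85 = 0.738 g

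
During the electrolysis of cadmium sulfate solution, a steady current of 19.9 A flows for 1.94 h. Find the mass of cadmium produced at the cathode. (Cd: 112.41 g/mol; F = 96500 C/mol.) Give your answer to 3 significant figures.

Q = It = 19.9 × 6984 = 1.390×10^5 C
Moles of electrons = 1.390×10^5 / 96500 = 1.440 mol
Cd²⁺ + 2e⁻ → Cd, so n(Cd) = 1.440 / 2 = 0.7200 mol
m = 0.7200 × 112.41 = 80.9 g

80.9 g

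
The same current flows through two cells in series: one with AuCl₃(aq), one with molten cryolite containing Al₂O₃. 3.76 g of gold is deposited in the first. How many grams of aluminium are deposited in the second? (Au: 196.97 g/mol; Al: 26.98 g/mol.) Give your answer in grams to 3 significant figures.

n(Au) = 3.76 / 196.97 = 0.01909 mol
Au³⁺ + 3e⁻ → Au, so n(e⁻) = 3 × 0.01909 = 0.05727 mol
In series, the same 0.05727 mol of electrons flows through the second cell.
Al³⁺ + 3e⁻ → Al, so n(Al) = 0.05727 / 3 = 0.01909 mol
m(Al) = 0.01909 × 26.98 = 0.515 g

0.515 g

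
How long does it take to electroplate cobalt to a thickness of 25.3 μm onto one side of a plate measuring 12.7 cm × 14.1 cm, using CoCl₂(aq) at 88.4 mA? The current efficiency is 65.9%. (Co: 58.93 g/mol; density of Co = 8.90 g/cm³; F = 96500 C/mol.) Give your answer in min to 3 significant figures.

Plated area = 12.7 × 14.1 = 179.1 cm²
Volume = 179.1 × 25.3×10⁻⁴ cm = 0.4531 cm³
m(Co) = 0.4531 × 8.90 = 4.033 g
n(Co) = 4.033 / 58.93 = 0.06844 mol; n(e⁻) = 2 × 0.06844 = 0.1369 mol
Q = 0.1369 × 96500 / 0.659 = 20050 C
t = 20050 / 0.0884 = 2.268×10^5 s = 3780 min

3780 min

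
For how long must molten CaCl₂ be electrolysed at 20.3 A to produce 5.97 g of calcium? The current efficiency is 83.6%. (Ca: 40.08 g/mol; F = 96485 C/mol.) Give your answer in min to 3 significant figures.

28.2 min

n(Ca) = 5.97 / 40.08 = 0.1490 mol
Ca²⁺ + 2e⁻ → Ca, so n(e⁻) = 2 × 0.1490 = 0.2980 mol
Q = 0.2980 × 96485 / 0.836 = 34390 C
t = Q / I = 34390 / 20.3 = 1694 s = 28.2 min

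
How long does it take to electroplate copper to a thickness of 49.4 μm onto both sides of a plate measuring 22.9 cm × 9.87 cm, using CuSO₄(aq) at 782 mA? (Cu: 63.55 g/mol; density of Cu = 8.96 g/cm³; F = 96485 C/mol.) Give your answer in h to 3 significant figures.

21.6 h

Plated area = 2 × 22.9 × 9.87 = 452.0 cm²
Volume = 452.0 × 49.4×10⁻⁴ cm = 2.233 cm³
m(Cu) = 2.233 × 8.96 = 20.01 g
n(Cu) = 20.01 / 63.55 = 0.3149 mol; n(e⁻) = 2 × 0.3149 = 0.6298 mol
Q = 0.6298 × 96485 = 60770 C
t = 60770 / 0.782 = 77710 s = 21.6 h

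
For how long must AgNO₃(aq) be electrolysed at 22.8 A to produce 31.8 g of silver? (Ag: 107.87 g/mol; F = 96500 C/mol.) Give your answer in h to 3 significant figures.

n(Ag) = 31.8 / 107.87 = 0.2948 mol
Ag⁺ + e⁻ → Ag, so n(e⁻) = 0.2948 mol
Q = 0.2948 × 96500 = 28450 C
t = Q / I = 28450 / 22.8 = 1248 s = 0.347 h

0.347 h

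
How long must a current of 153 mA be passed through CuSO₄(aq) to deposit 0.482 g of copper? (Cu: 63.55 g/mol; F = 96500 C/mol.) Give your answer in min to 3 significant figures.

159 min

n(Cu) = 0.482 / 63.55 = 0.007585 mol
Cu²⁺ + 2e⁻ → Cu, so n(e⁻) = 2 × 0.007585 = 0.01517 mol
Q = 0.01517 × 96500 = 1464 C
t = Q / I = 1464 / 0.153 = 9569 s = 159 min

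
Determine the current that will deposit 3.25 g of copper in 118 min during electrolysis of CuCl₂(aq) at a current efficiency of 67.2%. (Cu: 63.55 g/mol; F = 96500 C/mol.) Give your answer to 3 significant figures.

n(Cu) = 3.25 / 63.55 = 0.05114 mol
Cu²⁺ + 2e⁻ → Cu, so n(e⁻) = 2 × 0.05114 = 0.1023 mol
Q = 0.1023 × 96500 / 0.672 = 14690 C
I = Q / t = 14690 / 7080 s = 2.07 A

2.07 A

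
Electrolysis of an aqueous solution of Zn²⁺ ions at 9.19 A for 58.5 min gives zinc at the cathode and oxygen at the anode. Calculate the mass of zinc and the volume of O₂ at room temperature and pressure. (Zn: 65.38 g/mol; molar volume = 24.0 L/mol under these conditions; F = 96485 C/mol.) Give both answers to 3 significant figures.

Q = 9.19 × 3510 = 32260 C; n(e⁻) = 32260 / 96485 = 0.3344 mol
Cathode: Zn²⁺ + 2e⁻ → Zn → n(Zn) = 0.3344/2 = 0.1672 mol → 10.9 g
Anode: 2H₂O → O₂ + 4H⁺ + 4e⁻ → n(O₂) = 0.3344/4 = 0.08360 mol → 2.01 L

10.9 g Zn; 2.01 L O₂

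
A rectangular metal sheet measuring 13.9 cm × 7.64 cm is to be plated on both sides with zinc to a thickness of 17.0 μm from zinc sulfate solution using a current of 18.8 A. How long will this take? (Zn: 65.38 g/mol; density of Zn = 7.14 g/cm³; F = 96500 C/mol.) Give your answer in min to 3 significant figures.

Plated area = 2 × 13.9 × 7.64 = 212.4 cm²
Volume = 212.4 × 17.0×10⁻⁴ cm = 0.3611 cm³
m(Zn) = 0.3611 × 7.14 = 2.578 g
n(Zn) = 2.578 / 65.38 = 0.03943 mol; n(e⁻) = 2 × 0.03943 = 0.07886 mol
Q = 0.07886 × 96500 = 7610 C
t = 7610 / 18.8 = 404.8 s = 6.75 min

6.75 min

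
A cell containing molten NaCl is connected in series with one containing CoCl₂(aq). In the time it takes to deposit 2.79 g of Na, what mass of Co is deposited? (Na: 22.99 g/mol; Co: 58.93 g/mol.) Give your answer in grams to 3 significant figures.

n(Na) = 2.79 / 22.99 = 0.1214 mol
Na⁺ + e⁻ → Na, so n(e⁻) = 0.1214 mol
Same current for the same time ⇒ same n(e⁻) = 0.1214 mol in both cells.
Co²⁺ + 2e⁻ → Co, so n(Co) = 0.1214 / 2 = 0.06070 mol
m(Co) = 0.06070 × 58.93 = 3.58 g

3.58 g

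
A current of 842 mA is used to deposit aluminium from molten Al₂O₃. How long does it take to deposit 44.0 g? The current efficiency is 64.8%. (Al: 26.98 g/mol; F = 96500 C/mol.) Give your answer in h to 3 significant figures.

n(Al) = 44.0 / 26.98 = 1.631 mol
Al³⁺ + 3e⁻ → Al, so n(e⁻) = 3 × 1.631 = 4.893 mol
Q = 4.893 × 96500 / 0.648 = 7.287×10^5 C
t = Q / I = 7.287×10^5 / 0.842 = 8.654×10^5 s = 240 h

240 h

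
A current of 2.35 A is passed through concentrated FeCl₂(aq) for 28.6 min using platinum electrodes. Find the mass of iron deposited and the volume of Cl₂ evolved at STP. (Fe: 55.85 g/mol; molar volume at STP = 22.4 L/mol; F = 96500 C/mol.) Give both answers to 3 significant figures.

1.17 g Fe; 0.468 L Cl₂

Q = 2.35 × 1716 = 4033 C; n(e⁻) = 4033 / 96500 = 0.04179 mol
Cathode: Fe²⁺ + 2e⁻ → Fe → n(Fe) = 0.04179/2 = 0.02090 mol → 1.17 g
Anode: 2Cl⁻ → Cl₂ + 2e⁻ → n(Cl₂) = 0.04179/2 = 0.02090 mol → 0.468 L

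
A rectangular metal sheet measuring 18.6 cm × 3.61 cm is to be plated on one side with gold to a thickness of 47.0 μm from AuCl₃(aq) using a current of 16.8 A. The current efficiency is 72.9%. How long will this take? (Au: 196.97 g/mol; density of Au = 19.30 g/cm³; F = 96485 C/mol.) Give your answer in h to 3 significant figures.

Plated area = 18.6 × 3.61 = 67.15 cm²
Volume = 67.15 × 47.0×10⁻⁴ cm = 0.3156 cm³
m(Au) = 0.3156 × 19.30 = 6.091 g
n(Au) = 6.091 / 196.97 = 0.03092 mol; n(e⁻) = 3 × 0.03092 = 0.09276 mol
Q = 0.09276 × 96485 / 0.729 = 12280 C
t = 12280 / 16.8 = 731.0 s = 0.203 h

0.203 h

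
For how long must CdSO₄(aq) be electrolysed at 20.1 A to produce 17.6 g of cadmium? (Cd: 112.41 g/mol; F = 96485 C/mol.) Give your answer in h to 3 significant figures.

0.418 h

n(Cd) = 17.6 / 112.41 = 0.1566 mol
Cd²⁺ + 2e⁻ → Cd, so n(e⁻) = 2 × 0.1566 = 0.3132 mol
Q = 0.3132 × 96485 = 30220 C
t = Q / I = 30220 / 20.1 = 1503 s = 0.418 h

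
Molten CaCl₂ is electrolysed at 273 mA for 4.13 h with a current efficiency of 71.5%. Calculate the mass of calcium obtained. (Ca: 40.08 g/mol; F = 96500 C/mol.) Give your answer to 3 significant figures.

Q = 0.273 × 14868 = 4059 C
n(e⁻) = 4059 / 96500 = 0.04206 mol
Ca²⁺ + 2e⁻ → Ca, so theoretical m(Ca) = 0.02103 × 40.08 = 0.8429 g
Actual mass = 71.5% × 0.8429 = 0.603 g

0.603 g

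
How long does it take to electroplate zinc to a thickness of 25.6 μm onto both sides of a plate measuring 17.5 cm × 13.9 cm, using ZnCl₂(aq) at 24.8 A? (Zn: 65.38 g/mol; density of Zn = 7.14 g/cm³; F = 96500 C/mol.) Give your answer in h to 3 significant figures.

0.294 h

Plated area = 2 × 17.5 × 13.9 = 486.5 cm²
Volume = 486.5 × 25.6×10⁻⁴ cm = 1.245 cm³
m(Zn) = 1.245 × 7.14 = 8.889 g
n(Zn) = 8.889 / 65.38 = 0.1360 mol; n(e⁻) = 2 × 0.1360 = 0.2720 mol
Q = 0.2720 × 96500 = 26250 C
t = 26250 / 24.8 = 1058 s = 0.294 h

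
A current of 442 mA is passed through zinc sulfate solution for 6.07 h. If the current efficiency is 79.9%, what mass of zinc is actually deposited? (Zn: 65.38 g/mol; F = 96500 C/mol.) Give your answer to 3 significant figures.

Q = 0.442 × 21852 = 9659 C
n(e⁻) = 9659 / 96500 = 0.1001 mol
Zn²⁺ + 2e⁻ → Zn, so theoretical m(Zn) = 0.05005 × 65.38 = 3.272 g
Actual mass = 79.9% × 3.272 = 2.61 g

2.61 g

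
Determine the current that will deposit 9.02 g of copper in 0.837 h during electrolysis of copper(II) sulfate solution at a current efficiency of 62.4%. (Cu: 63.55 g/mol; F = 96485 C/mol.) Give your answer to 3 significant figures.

n(Cu) = 9.02 / 63.55 = 0.1419 mol
Cu²⁺ + 2e⁻ → Cu, so n(e⁻) = 2 × 0.1419 = 0.2838 mol
Q = 0.2838 × 96485 / 0.624 = 43880 C
I = Q / t = 43880 / 3013.2 s = 14.6 A

14.6 A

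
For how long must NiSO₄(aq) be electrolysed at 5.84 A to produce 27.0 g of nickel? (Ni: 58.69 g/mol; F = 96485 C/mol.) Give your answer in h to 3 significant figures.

4.22 h

n(Ni) = 27.0 / 58.69 = 0.4600 mol
Ni²⁺ + 2e⁻ → Ni, so n(e⁻) = 2 × 0.4600 = 0.9200 mol
Q = 0.9200 × 96485 = 88770 C
t = Q / I = 88770 / 5.84 = 15200 s = 4.22 h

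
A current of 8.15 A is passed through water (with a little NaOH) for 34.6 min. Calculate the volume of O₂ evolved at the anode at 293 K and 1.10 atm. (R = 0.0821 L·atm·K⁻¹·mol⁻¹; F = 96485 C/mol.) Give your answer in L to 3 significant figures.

0.959 L

Charge passed = 8.15 × 2076 = 16920 C
Moles of electrons = 16920 / 96485 = 0.1754 mol
2H₂O → O₂ + 4H⁺ + 4e⁻, so n(O₂) = 0.1754 / 4 = 0.04385 mol
V = nRT/P = 0.04385 × 0.0821 × 293 / 1.10 = 0.9589 L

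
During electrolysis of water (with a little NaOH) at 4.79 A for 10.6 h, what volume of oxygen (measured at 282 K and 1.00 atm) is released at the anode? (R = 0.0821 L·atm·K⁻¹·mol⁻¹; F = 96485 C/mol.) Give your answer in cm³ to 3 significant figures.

11000 cm³

Charge passed = 4.79 × 38160 = 1.828×10^5 C
n(e⁻) = 1.828×10^5 / 96485 = 1.895 mol
2H₂O → O₂ + 4H⁺ + 4e⁻, so n(O₂) = 1.895 / 4 = 0.4738 mol
V = nRT/P = 0.4738 × 0.0821 × 282 / 1.00 = 10.97 L
= 11000 cm³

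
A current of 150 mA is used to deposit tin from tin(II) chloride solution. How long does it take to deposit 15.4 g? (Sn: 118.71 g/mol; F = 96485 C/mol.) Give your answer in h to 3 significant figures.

n(Sn) = 15.4 / 118.71 = 0.1297 mol
Sn²⁺ + 2e⁻ → Sn, so n(e⁻) = 2 × 0.1297 = 0.2594 mol
Q = 0.2594 × 96485 = 25030 C
t = Q / I = 25030 / 0.150 = 1.669×10^5 s = 46.4 h

46.4 h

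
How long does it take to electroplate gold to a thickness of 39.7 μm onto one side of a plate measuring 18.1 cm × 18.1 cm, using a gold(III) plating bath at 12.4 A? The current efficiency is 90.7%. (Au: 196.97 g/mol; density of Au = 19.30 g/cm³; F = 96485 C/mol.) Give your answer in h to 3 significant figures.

0.911 h

Plated area = 18.1 × 18.1 = 327.6 cm²
Volume = 327.6 × 39.7×10⁻⁴ cm = 1.301 cm³
m(Au) = 1.301 × 19.30 = 25.11 g
n(Au) = 25.11 / 196.97 = 0.1275 mol; n(e⁻) = 3 × 0.1275 = 0.3825 mol
Q = 0.3825 × 96485 / 0.907 = 40690 C
t = 40690 / 12.4 = 3281 s = 0.911 h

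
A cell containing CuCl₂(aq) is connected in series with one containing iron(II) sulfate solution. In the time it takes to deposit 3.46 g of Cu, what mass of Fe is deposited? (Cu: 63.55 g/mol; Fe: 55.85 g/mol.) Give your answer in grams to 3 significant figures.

n(Cu) = 3.46 / 63.55 = 0.05445 mol
Cu²⁺ + 2e⁻ → Cu, so n(e⁻) = 2 × 0.05445 = 0.1089 mol
Since the cells are in series, n(e⁻) in the Fe cell is also 0.1089 mol.
Fe²⁺ + 2e⁻ → Fe, so n(Fe) = 0.1089 / 2 = 0.05445 mol
m(Fe) = 0.05445 × 55.85 = 3.04 g

3.04 g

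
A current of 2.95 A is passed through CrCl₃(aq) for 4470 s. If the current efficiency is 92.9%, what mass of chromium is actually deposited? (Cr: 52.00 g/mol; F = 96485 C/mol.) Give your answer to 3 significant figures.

Q = 2.95 × 4470 = 13190 C
n(e⁻) = 13190 / 96485 = 0.1367 mol
Cr³⁺ + 3e⁻ → Cr, so theoretical m(Cr) = 0.04557 × 52.00 = 2.370 g
Actual mass = 92.9% × 2.370 = 2.20 g

2.20 g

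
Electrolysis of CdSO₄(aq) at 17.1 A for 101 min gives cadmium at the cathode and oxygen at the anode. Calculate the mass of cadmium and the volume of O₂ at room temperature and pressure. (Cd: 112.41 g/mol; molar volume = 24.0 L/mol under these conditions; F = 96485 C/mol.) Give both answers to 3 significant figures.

Q = 17.1 × 6060 = 1.036×10^5 C; n(e⁻) = 1.036×10^5 / 96485 = 1.074 mol
Cathode: Cd²⁺ + 2e⁻ → Cd → n(Cd) = 1.074/2 = 0.5370 mol → 60.4 g
Anode: 2H₂O → O₂ + 4H⁺ + 4e⁻ → n(O₂) = 1.074/4 = 0.2685 mol → 6.44 L

60.4 g Cd; 6.44 L O₂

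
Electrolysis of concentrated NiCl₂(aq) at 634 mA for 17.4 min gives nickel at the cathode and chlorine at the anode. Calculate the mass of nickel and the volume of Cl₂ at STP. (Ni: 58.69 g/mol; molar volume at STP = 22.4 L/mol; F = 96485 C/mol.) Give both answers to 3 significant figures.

Q = 0.634 × 1044 = 661.9 C; n(e⁻) = 661.9 / 96485 = 0.006860 mol
Cathode: Ni²⁺ + 2e⁻ → Ni → n(Ni) = 0.006860/2 = 0.003430 mol → 0.201 g
Anode: 2Cl⁻ → Cl₂ + 2e⁻ → n(Cl₂) = 0.006860/2 = 0.003430 mol → 0.0768 L

0.201 g Ni; 0.0768 L Cl₂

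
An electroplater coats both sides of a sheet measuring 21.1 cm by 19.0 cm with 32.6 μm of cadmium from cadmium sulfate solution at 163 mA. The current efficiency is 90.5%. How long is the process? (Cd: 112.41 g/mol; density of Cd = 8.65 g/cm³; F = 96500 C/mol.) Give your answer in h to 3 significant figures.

73.1 h

Plated area = 2 × 21.1 × 19.0 = 801.8 cm²
Volume = 801.8 × 32.6×10⁻⁴ cm = 2.614 cm³
m(Cd) = 2.614 × 8.65 = 22.61 g
n(Cd) = 22.61 / 112.41 = 0.2011 mol; n(e⁻) = 2 × 0.2011 = 0.4022 mol
Q = 0.4022 × 96500 / 0.905 = 42890 C
t = 42890 / 0.163 = 2.631×10^5 s = 73.1 h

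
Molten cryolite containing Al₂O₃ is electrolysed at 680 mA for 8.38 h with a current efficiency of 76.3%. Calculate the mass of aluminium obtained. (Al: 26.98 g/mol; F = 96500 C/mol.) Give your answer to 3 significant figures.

1.46 g

Q = 0.680 × 30168 = 20510 C
n(e⁻) = 20510 / 96500 = 0.2125 mol
Al³⁺ + 3e⁻ → Al, so theoretical m(Al) = 0.07083 × 26.98 = 1.911 g
Actual mass = 76.3% × 1.911 = 1.46 g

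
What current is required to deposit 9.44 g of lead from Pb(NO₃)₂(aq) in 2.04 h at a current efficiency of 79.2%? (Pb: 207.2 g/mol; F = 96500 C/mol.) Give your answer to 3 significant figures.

n(Pb) = 9.44 / 207.2 = 0.04556 mol
Pb²⁺ + 2e⁻ → Pb, so n(e⁻) = 2 × 0.04556 = 0.09112 mol
Q = 0.09112 × 96500 / 0.792 = 11100 C
I = Q / t = 11100 / 7344 s = 1.51 A

1.51 A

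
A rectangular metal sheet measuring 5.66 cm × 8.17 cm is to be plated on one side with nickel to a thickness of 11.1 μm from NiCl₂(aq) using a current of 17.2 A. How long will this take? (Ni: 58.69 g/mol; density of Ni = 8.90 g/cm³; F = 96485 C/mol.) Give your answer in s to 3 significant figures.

Plated area = 5.66 × 8.17 = 46.24 cm²
Volume = 46.24 × 11.1×10⁻⁴ cm = 0.05133 cm³
m(Ni) = 0.05133 × 8.90 = 0.4568 g
n(Ni) = 0.4568 / 58.69 = 0.007783 mol; n(e⁻) = 2 × 0.007783 = 0.01557 mol
Q = 0.01557 × 96485 = 1502 C
t = 1502 / 17.2 = 87.33 s

87.3 s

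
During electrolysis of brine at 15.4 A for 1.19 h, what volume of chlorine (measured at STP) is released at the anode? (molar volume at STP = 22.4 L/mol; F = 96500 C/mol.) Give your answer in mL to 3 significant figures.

7660 mL

Q = 15.4 A × 4284 s = 65970 C
Moles of electrons = 65970 / 96500 = 0.6836 mol
2Cl⁻ → Cl₂ + 2e⁻, so n(Cl₂) = 0.6836 / 2 = 0.3418 mol
V = 0.3418 × 22.4 = 7.656 L
= 7660 mL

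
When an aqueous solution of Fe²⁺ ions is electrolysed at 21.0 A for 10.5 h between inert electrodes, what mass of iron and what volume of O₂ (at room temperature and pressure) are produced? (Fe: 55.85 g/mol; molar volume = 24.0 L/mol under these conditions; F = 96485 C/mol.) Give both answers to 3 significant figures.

230 g Fe; 49.4 L O₂

Q = 21.0 × 37800 = 7.938×10^5 C; n(e⁻) = 7.938×10^5 / 96485 = 8.227 mol
Cathode: Fe²⁺ + 2e⁻ → Fe → n(Fe) = 8.227/2 = 4.114 mol → 230 g
Anode: 2H₂O → O₂ + 4H⁺ + 4e⁻ → n(O₂) = 8.227/4 = 2.057 mol → 49.4 L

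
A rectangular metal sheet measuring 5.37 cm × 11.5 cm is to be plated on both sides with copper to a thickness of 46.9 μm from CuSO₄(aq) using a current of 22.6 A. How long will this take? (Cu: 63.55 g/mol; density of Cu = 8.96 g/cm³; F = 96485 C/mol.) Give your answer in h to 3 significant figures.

Plated area = 2 × 5.37 × 11.5 = 123.5 cm²
Volume = 123.5 × 46.9×10⁻⁴ cm = 0.5792 cm³
m(Cu) = 0.5792 × 8.96 = 5.190 g
n(Cu) = 5.190 / 63.55 = 0.08167 mol; n(e⁻) = 2 × 0.08167 = 0.1633 mol
Q = 0.1633 × 96485 = 15760 C
t = 15760 / 22.6 = 697.3 s = 0.194 h

0.194 h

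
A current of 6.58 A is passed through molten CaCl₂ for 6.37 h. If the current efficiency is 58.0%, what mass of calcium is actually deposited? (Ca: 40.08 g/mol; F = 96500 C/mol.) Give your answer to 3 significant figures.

18.2 g

Q = 6.58 × 22932 = 1.509×10^5 C
n(e⁻) = 1.509×10^5 / 96500 = 1.564 mol
Ca²⁺ + 2e⁻ → Ca, so theoretical m(Ca) = 0.7820 × 40.08 = 31.34 g
Actual mass = 58.0% × 31.34 = 18.2 g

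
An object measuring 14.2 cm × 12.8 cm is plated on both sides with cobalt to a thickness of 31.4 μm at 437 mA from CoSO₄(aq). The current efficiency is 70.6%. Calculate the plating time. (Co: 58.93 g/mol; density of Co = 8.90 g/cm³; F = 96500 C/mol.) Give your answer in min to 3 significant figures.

Plated area = 2 × 14.2 × 12.8 = 363.5 cm²
Volume = 363.5 × 31.4×10⁻⁴ cm = 1.141 cm³
m(Co) = 1.141 × 8.90 = 10.15 g
n(Co) = 10.15 / 58.93 = 0.1722 mol; n(e⁻) = 2 × 0.1722 = 0.3444 mol
Q = 0.3444 × 96500 / 0.706 = 47070 C
t = 47070 / 0.437 = 1.077×10^5 s = 1800 min

1800 min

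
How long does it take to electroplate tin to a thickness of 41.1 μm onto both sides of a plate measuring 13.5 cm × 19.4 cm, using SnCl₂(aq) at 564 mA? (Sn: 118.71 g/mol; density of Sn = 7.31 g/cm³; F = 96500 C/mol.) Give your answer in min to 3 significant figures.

Plated area = 2 × 13.5 × 19.4 = 523.8 cm²
Volume = 523.8 × 41.1×10⁻⁴ cm = 2.153 cm³
m(Sn) = 2.153 × 7.31 = 15.74 g
n(Sn) = 15.74 / 118.71 = 0.1326 mol; n(e⁻) = 2 × 0.1326 = 0.2652 mol
Q = 0.2652 × 96500 = 25590 C
t = 25590 / 0.564 = 45370 s = 756 min

756 min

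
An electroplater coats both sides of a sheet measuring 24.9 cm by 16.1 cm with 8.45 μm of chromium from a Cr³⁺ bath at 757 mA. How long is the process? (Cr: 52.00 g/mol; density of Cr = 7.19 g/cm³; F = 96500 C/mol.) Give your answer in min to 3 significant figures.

597 min

Plated area = 2 × 24.9 × 16.1 = 801.8 cm²
Volume = 801.8 × 8.45×10⁻⁴ cm = 0.6775 cm³
m(Cr) = 0.6775 × 7.19 = 4.871 g
n(Cr) = 4.871 / 52.00 = 0.09367 mol; n(e⁻) = 3 × 0.09367 = 0.2810 mol
Q = 0.2810 × 96500 = 27120 C
t = 27120 / 0.757 = 35830 s = 597 min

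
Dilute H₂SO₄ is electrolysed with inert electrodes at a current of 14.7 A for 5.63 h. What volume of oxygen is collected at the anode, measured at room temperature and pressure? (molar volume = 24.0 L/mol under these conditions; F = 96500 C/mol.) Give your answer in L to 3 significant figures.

18.5 L

Q = 14.7 A × 20268 s = 2.979×10^5 C
n(e⁻) = Q/F = 2.979×10^5/96500 = 3.087 mol
2H₂O → O₂ + 4H⁺ + 4e⁻, so n(O₂) = 3.087 / 4 = 0.7718 mol
V = 0.7718 × 24.0 = 18.52 L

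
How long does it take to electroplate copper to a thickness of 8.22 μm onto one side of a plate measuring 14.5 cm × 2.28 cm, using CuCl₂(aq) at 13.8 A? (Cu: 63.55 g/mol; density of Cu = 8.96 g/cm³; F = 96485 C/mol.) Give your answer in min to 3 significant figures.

0.893 min

Plated area = 14.5 × 2.28 = 33.06 cm²
Volume = 33.06 × 8.22×10⁻⁴ cm = 0.02718 cm³
m(Cu) = 0.02718 × 8.96 = 0.2435 g
n(Cu) = 0.2435 / 63.55 = 0.003832 mol; n(e⁻) = 2 × 0.003832 = 0.007664 mol
Q = 0.007664 × 96485 = 739.5 C
t = 739.5 / 13.8 = 53.59 s = 0.893 min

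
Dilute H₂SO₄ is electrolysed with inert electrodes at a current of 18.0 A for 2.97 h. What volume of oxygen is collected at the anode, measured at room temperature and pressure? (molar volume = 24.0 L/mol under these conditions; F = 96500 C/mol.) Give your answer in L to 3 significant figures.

Q = It = 18.0 × 10692 = 1.925×10^5 C
n(e⁻) = 1.925×10^5 / 96500 = 1.995 mol
2H₂O → O₂ + 4H⁺ + 4e⁻, so n(O₂) = 1.995 / 4 = 0.4988 mol
V = 0.4988 × 24.0 = 11.97 L

12.0 L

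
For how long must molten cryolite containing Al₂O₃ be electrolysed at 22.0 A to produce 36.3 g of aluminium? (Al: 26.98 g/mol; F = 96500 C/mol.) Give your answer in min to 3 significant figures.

n(Al) = 36.3 / 26.98 = 1.345 mol
Al³⁺ + 3e⁻ → Al, so n(e⁻) = 3 × 1.345 = 4.035 mol
Q = 4.035 × 96500 = 3.894×10^5 C
t = Q / I = 3.894×10^5 / 22.0 = 17700 s = 295 min

295 min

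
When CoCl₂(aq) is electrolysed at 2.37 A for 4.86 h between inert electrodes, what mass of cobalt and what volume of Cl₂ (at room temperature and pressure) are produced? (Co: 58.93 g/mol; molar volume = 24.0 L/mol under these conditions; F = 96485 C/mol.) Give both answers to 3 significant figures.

12.7 g Co; 5.16 L Cl₂

Q = 2.37 × 17496 = 41470 C; n(e⁻) = 41470 / 96485 = 0.4298 mol
Cathode: Co²⁺ + 2e⁻ → Co → n(Co) = 0.4298/2 = 0.2149 mol → 12.7 g
Anode: 2Cl⁻ → Cl₂ + 2e⁻ → n(Cl₂) = 0.4298/2 = 0.2149 mol → 5.16 L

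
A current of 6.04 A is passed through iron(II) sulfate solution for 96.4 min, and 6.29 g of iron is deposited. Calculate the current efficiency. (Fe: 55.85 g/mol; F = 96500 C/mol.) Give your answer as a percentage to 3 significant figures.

Q = 6.04 × 5784 = 34940 C
n(e⁻) = 34940 / 96500 = 0.3621 mol
Fe²⁺ + 2e⁻ → Fe, so theoretical n(Fe) = 0.1811 mol → 10.11 g
Efficiency = 6.29 / 10.11 = 0.6222 = 62.2%

62.2%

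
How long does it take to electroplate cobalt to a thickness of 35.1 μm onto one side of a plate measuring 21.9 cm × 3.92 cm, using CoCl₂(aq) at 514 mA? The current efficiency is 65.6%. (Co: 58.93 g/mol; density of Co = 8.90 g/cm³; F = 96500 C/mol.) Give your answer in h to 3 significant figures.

7.24 h

Plated area = 21.9 × 3.92 = 85.85 cm²
Volume = 85.85 × 35.1×10⁻⁴ cm = 0.3013 cm³
m(Co) = 0.3013 × 8.90 = 2.682 g
n(Co) = 2.682 / 58.93 = 0.04551 mol; n(e⁻) = 2 × 0.04551 = 0.09102 mol
Q = 0.09102 × 96500 / 0.656 = 13390 C
t = 13390 / 0.514 = 26050 s = 7.24 h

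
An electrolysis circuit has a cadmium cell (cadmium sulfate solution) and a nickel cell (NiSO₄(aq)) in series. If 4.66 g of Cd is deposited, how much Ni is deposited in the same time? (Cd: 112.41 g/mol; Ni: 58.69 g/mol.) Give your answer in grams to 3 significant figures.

n(Cd) = 4.66 / 112.41 = 0.04146 mol
Cd²⁺ + 2e⁻ → Cd, so n(e⁻) = 2 × 0.04146 = 0.08292 mol
The cells are in series, so the same charge (and hence the same n(e⁻) = 0.08292 mol) passes through both.
Ni²⁺ + 2e⁻ → Ni, so n(Ni) = 0.08292 / 2 = 0.04146 mol
m(Ni) = 0.04146 × 58.69 = 2.43 g

2.43 g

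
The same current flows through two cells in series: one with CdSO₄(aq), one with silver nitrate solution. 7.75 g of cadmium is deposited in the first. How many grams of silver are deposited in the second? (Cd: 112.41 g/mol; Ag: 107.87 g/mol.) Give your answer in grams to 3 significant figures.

14.9 g

n(Cd) = 7.75 / 112.41 = 0.06894 mol
Cd²⁺ + 2e⁻ → Cd, so n(e⁻) = 2 × 0.06894 = 0.1379 mol
Since the cells are in series, n(e⁻) in the Ag cell is also 0.1379 mol.
Ag⁺ + e⁻ → Ag, so n(Ag) = 0.1379 mol
m(Ag) = 0.1379 × 107.87 = 14.9 g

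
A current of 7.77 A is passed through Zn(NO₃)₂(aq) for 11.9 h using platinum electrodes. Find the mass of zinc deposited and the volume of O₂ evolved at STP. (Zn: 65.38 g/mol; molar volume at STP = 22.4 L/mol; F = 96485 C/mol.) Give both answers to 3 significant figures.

113 g Zn; 19.3 L O₂

Q = 7.77 × 42840 = 3.329×10^5 C; n(e⁻) = 3.329×10^5 / 96485 = 3.450 mol
Cathode: Zn²⁺ + 2e⁻ → Zn → n(Zn) = 3.450/2 = 1.725 mol → 113 g
Anode: 2H₂O → O₂ + 4H⁺ + 4e⁻ → n(O₂) = 3.450/4 = 0.8625 mol → 19.3 L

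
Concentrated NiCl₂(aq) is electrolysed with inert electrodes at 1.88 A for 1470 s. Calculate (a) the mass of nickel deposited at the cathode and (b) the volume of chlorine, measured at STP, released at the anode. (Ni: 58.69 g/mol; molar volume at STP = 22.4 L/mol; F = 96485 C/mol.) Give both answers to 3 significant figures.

0.841 g Ni; 0.321 L Cl₂

Q = 1.88 × 1470 = 2764 C; n(e⁻) = 2764 / 96485 = 0.02865 mol
Cathode: Ni²⁺ + 2e⁻ → Ni → n(Ni) = 0.02865/2 = 0.01433 mol → 0.841 g
Anode: 2Cl⁻ → Cl₂ + 2e⁻ → n(Cl₂) = 0.02865/2 = 0.01433 mol → 0.321 L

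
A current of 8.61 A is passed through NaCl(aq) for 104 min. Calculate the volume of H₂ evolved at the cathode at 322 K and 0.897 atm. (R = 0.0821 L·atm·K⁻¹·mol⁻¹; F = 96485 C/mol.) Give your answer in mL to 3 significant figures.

8210 mL

Q = It = 8.61 × 6240 = 53730 C
n(e⁻) = 53730 / 96485 = 0.5569 mol
2H⁺ + 2e⁻ → H₂, so n(H₂) = 0.5569 / 2 = 0.2785 mol
V = nRT/P = 0.2785 × 0.0821 × 322 / 0.897 = 8.208 L
= 8210 mL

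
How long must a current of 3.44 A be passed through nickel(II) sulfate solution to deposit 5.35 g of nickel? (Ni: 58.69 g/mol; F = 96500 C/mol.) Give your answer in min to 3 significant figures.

85.2 min

n(Ni) = 5.35 / 58.69 = 0.09116 mol
Ni²⁺ + 2e⁻ → Ni, so n(e⁻) = 2 × 0.09116 = 0.1823 mol
Q = 0.1823 × 96500 = 17590 C
t = Q / I = 17590 / 3.44 = 5113 s = 85.2 min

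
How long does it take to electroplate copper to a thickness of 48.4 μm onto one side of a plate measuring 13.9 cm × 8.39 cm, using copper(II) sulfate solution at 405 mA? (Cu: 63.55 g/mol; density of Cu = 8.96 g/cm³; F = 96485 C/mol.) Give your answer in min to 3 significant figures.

632 min

Plated area = 13.9 × 8.39 = 116.6 cm²
Volume = 116.6 × 48.4×10⁻⁴ cm = 0.5643 cm³
m(Cu) = 0.5643 × 8.96 = 5.056 g
n(Cu) = 5.056 / 63.55 = 0.07956 mol; n(e⁻) = 2 × 0.07956 = 0.1591 mol
Q = 0.1591 × 96485 = 15350 C
t = 15350 / 0.405 = 37900 s = 632 min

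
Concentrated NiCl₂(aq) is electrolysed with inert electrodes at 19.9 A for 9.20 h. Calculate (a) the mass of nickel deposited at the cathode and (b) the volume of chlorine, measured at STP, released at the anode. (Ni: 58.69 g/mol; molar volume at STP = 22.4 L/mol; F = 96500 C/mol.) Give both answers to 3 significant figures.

200 g Ni; 76.5 L Cl₂

Q = 19.9 × 33120 = 6.591×10^5 C; n(e⁻) = 6.591×10^5 / 96500 = 6.830 mol
Cathode: Ni²⁺ + 2e⁻ → Ni → n(Ni) = 6.830/2 = 3.415 mol → 200 g
Anode: 2Cl⁻ → Cl₂ + 2e⁻ → n(Cl₂) = 6.830/2 = 3.415 mol → 76.5 L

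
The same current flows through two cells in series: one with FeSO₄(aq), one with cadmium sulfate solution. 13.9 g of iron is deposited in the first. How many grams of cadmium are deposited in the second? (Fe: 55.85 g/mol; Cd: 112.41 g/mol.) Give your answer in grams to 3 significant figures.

n(Fe) = 13.9 / 55.85 = 0.2489 mol
Fe²⁺ + 2e⁻ → Fe, so n(e⁻) = 2 × 0.2489 = 0.4978 mol
The cells are in series, so the same charge (and hence the same n(e⁻) = 0.4978 mol) passes through both.
Cd²⁺ + 2e⁻ → Cd, so n(Cd) = 0.4978 / 2 = 0.2489 mol
m(Cd) = 0.2489 × 112.41 = 28.0 g

28.0 g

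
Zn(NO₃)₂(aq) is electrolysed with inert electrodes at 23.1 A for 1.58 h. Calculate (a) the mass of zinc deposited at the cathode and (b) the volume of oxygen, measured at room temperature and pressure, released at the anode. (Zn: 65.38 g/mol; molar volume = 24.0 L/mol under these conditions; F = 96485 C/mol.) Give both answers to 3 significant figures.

Q = 23.1 × 5688 = 1.314×10^5 C; n(e⁻) = 1.314×10^5 / 96485 = 1.362 mol
Cathode: Zn²⁺ + 2e⁻ → Zn → n(Zn) = 1.362/2 = 0.6810 mol → 44.5 g
Anode: 2H₂O → O₂ + 4H⁺ + 4e⁻ → n(O₂) = 1.362/4 = 0.3405 mol → 8.17 L

44.5 g Zn; 8.17 L O₂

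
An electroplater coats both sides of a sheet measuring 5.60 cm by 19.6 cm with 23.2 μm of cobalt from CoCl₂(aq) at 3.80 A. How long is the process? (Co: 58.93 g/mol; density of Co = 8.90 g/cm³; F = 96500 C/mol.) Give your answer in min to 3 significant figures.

Plated area = 2 × 5.60 × 19.6 = 219.5 cm²
Volume = 219.5 × 23.2×10⁻⁴ cm = 0.5092 cm³
m(Co) = 0.5092 × 8.90 = 4.532 g
n(Co) = 4.532 / 58.93 = 0.07690 mol; n(e⁻) = 2 × 0.07690 = 0.1538 mol
Q = 0.1538 × 96500 = 14840 C
t = 14840 / 3.80 = 3905 s = 65.1 min

65.1 min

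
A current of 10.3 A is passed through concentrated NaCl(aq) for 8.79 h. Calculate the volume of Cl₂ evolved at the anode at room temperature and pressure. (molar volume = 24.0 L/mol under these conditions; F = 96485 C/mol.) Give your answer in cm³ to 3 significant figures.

Q = 10.3 A × 31644 s = 3.259×10^5 C
n(e⁻) = Q/F = 3.259×10^5/96485 = 3.378 mol
2Cl⁻ → Cl₂ + 2e⁻, so n(Cl₂) = 3.378 / 2 = 1.689 mol
V = 1.689 × 24.0 = 40.54 L
= 40500 cm³

40500 cm³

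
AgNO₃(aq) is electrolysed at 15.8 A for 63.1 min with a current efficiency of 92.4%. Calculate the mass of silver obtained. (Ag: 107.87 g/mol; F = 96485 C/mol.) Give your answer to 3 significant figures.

61.8 g

Q = 15.8 × 3786 = 59820 C
n(e⁻) = 59820 / 96485 = 0.6200 mol
Ag⁺ + e⁻ → Ag, so theoretical m(Ag) = 0.6200 × 107.87 = 66.88 g
Actual mass = 92.4% × 66.88 = 61.8 g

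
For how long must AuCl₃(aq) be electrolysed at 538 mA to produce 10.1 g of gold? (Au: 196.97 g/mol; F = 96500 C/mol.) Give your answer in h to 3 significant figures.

n(Au) = 10.1 / 196.97 = 0.05128 mol
Au³⁺ + 3e⁻ → Au, so n(e⁻) = 3 × 0.05128 = 0.1538 mol
Q = 0.1538 × 96500 = 14840 C
t = Q / I = 14840 / 0.538 = 27580 s = 7.66 h

7.66 h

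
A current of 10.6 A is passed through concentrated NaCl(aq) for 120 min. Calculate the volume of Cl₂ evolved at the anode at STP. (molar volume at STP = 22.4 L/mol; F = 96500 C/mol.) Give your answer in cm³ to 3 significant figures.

8860 cm³

Q = 10.6 A × 7200 s = 76320 C
n(e⁻) = 76320 / 96500 = 0.7909 mol
2Cl⁻ → Cl₂ + 2e⁻, so n(Cl₂) = 0.7909 / 2 = 0.3955 mol
V = 0.3955 × 22.4 = 8.859 L
= 8860 cm³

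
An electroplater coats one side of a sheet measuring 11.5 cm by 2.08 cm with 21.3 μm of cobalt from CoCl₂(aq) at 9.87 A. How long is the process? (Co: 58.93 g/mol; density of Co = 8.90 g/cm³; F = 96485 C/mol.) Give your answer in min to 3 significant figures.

2.51 min

Plated area = 11.5 × 2.08 = 23.92 cm²
Volume = 23.92 × 21.3×10⁻⁴ cm = 0.05095 cm³
m(Co) = 0.05095 × 8.90 = 0.4535 g
n(Co) = 0.4535 / 58.93 = 0.007696 mol; n(e⁻) = 2 × 0.007696 = 0.01539 mol
Q = 0.01539 × 96485 = 1485 C
t = 1485 / 9.87 = 150.5 s = 2.51 min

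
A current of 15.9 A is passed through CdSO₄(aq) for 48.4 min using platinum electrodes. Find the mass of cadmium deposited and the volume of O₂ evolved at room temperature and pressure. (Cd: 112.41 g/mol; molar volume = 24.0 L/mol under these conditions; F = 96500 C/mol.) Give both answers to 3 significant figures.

26.9 g Cd; 2.87 L O₂

Q = 15.9 × 2904 = 46170 C; n(e⁻) = 46170 / 96500 = 0.4784 mol
Cathode: Cd²⁺ + 2e⁻ → Cd → n(Cd) = 0.4784/2 = 0.2392 mol → 26.9 g
Anode: 2H₂O → O₂ + 4H⁺ + 4e⁻ → n(O₂) = 0.4784/4 = 0.1196 mol → 2.87 L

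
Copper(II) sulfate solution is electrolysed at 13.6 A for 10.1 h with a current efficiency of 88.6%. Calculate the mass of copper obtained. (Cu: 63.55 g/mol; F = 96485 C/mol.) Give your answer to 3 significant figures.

144 g

Q = 13.6 × 36360 = 4.945×10^5 C
n(e⁻) = 4.945×10^5 / 96485 = 5.125 mol
Cu²⁺ + 2e⁻ → Cu, so theoretical m(Cu) = 2.563 × 63.55 = 162.9 g
Actual mass = 88.6% × 162.9 = 144 g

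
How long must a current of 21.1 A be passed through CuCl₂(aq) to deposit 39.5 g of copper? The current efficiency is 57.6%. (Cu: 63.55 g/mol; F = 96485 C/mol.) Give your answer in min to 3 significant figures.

n(Cu) = 39.5 / 63.55 = 0.6216 mol
Cu²⁺ + 2e⁻ → Cu, so n(e⁻) = 2 × 0.6216 = 1.243 mol
Q = 1.243 × 96485 / 0.576 = 2.082×10^5 C
t = Q / I = 2.082×10^5 / 21.1 = 9867 s = 164 min

164 min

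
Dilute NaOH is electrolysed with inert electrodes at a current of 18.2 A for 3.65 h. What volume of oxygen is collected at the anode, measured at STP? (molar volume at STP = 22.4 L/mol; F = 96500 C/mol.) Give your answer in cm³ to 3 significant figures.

Charge passed = 18.2 × 13140 = 2.391×10^5 C
n(e⁻) = 2.391×10^5 / 96500 = 2.478 mol
2H₂O → O₂ + 4H⁺ + 4e⁻, so n(O₂) = 2.478 / 4 = 0.6195 mol
V = 0.6195 × 22.4 = 13.88 L
= 13900 cm³

13900 cm³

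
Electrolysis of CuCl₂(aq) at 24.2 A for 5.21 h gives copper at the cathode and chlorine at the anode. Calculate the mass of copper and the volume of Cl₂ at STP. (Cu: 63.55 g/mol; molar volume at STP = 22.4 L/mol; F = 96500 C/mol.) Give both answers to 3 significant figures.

149 g Cu; 52.7 L Cl₂

Q = 24.2 × 18756 = 4.539×10^5 C; n(e⁻) = 4.539×10^5 / 96500 = 4.704 mol
Cathode: Cu²⁺ + 2e⁻ → Cu → n(Cu) = 4.704/2 = 2.352 mol → 149 g
Anode: 2Cl⁻ → Cl₂ + 2e⁻ → n(Cl₂) = 4.704/2 = 2.352 mol → 52.7 L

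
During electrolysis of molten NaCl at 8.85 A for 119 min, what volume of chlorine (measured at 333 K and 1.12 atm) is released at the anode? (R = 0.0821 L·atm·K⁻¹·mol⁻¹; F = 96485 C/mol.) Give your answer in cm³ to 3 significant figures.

Q = 8.85 A × 7140 s = 63190 C
Moles of electrons = 63190 / 96485 = 0.6549 mol
2Cl⁻ → Cl₂ + 2e⁻, so n(Cl₂) = 0.6549 / 2 = 0.3275 mol
V = nRT/P = 0.3275 × 0.0821 × 333 / 1.12 = 7.994 L
= 7990 cm³

7990 cm³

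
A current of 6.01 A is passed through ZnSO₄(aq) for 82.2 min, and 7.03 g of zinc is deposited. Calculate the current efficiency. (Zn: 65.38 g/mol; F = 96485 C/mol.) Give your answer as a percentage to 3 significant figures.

70.0%

Q = 6.01 × 4932 = 29640 C
n(e⁻) = 29640 / 96485 = 0.3072 mol
Zn²⁺ + 2e⁻ → Zn, so theoretical n(Zn) = 0.1536 mol → 10.04 g
Efficiency = 7.03 / 10.04 = 0.7002 = 70.0%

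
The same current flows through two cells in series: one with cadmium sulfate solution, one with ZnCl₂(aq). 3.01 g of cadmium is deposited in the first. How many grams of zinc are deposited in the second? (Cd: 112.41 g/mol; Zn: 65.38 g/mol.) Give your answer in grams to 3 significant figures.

n(Cd) = 3.01 / 112.41 = 0.02678 mol
Cd²⁺ + 2e⁻ → Cd, so n(e⁻) = 2 × 0.02678 = 0.05356 mol
The cells are in series, so the same charge (and hence the same n(e⁻) = 0.05356 mol) passes through both.
Zn²⁺ + 2e⁻ → Zn, so n(Zn) = 0.05356 / 2 = 0.02678 mol
m(Zn) = 0.02678 × 65.38 = 1.75 g

1.75 g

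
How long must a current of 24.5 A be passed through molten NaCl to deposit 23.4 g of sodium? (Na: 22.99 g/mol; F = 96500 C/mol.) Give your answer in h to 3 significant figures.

1.11 h

n(Na) = 23.4 / 22.99 = 1.018 mol
Na⁺ + e⁻ → Na, so n(e⁻) = 1.018 mol
Q = 1.018 × 96500 = 98240 C
t = Q / I = 98240 / 24.5 = 4010 s = 1.11 h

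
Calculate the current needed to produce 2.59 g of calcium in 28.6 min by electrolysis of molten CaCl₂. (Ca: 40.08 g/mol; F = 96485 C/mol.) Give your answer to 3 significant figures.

7.27 A

n(Ca) = 2.59 / 40.08 = 0.06462 mol
Ca²⁺ + 2e⁻ → Ca, so n(e⁻) = 2 × 0.06462 = 0.1292 mol
Q = 0.1292 × 96485 = 12470 C
I = Q / t = 12470 / 1716 s = 7.27 A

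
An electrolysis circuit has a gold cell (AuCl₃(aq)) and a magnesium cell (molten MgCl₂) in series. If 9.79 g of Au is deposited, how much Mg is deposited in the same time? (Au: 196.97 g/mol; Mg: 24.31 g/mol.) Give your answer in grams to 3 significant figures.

1.81 g

n(Au) = 9.79 / 196.97 = 0.04970 mol
Au³⁺ + 3e⁻ → Au, so n(e⁻) = 3 × 0.04970 = 0.1491 mol
Same current for the same time ⇒ same n(e⁻) = 0.1491 mol in both cells.
Mg²⁺ + 2e⁻ → Mg, so n(Mg) = 0.1491 / 2 = 0.07455 mol
m(Mg) = 0.07455 × 24.31 = 1.81 g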